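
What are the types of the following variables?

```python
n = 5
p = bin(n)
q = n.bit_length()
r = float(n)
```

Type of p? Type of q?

bin() returns str; int.bit_length() returns int

str, int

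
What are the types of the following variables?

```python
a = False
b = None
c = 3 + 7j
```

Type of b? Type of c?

b is NoneType; c is complex

NoneType, complex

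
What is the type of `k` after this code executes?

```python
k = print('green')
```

print() returns None

NoneType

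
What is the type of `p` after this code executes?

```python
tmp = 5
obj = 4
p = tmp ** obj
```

int ** positive int returns int (5 ** 4 = 625)

int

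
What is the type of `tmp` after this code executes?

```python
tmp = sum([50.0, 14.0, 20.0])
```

sum() of floats returns float

float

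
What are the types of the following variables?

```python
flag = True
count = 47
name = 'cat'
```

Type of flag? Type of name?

flag is bool; name is str

bool, str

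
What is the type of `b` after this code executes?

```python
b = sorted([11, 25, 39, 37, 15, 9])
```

sorted() always returns list

list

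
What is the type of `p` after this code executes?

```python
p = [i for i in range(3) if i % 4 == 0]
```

A list comprehension [...] produces a list

list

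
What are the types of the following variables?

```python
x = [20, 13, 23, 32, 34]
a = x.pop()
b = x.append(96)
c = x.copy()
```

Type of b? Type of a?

list.append() returns None; list.pop() returns the element (int)

NoneType, int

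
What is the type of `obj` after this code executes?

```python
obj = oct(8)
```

oct() returns str representation

str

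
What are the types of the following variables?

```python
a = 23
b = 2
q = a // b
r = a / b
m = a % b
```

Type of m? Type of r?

int % int returns int; int / int returns float

int, float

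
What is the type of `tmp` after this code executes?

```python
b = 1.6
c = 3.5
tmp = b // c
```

float // float returns float (floor division preserves float type)

float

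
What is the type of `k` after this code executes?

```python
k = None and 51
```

'and' returns first falsy value (None)

NoneType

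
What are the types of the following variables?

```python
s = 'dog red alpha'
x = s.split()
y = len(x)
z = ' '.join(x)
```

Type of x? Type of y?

str.split() returns list; len() returns int

list, int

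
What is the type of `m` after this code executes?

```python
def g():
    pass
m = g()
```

A function with no return statement returns None

NoneType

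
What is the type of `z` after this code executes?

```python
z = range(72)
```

range() returns a range object

range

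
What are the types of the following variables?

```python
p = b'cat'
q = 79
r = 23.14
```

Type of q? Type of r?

q is int; r is float

int, float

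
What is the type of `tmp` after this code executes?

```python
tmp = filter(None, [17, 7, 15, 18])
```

filter() returns a filter iterator object

filter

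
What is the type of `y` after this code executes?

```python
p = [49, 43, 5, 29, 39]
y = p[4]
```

Indexing a list of ints returns int (p[4] = 39)

int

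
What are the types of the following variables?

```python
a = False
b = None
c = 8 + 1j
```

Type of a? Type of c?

a is bool; c is complex

bool, complex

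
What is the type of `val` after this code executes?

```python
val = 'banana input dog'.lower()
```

str.lower() returns str

str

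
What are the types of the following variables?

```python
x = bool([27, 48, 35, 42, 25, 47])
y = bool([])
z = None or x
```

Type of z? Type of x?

None or <bool> returns the bool; bool() returns bool

bool, bool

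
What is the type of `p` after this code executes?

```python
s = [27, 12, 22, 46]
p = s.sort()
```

list.sort() returns None (sorts in place)

NoneType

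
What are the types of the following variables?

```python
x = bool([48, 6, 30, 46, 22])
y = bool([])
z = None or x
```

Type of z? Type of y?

None or <bool> returns the bool; bool() returns bool

bool, bool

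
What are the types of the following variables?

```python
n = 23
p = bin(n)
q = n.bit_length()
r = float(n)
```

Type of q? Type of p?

int.bit_length() returns int; bin() returns str

int, str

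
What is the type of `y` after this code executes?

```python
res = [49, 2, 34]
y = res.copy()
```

list.copy() returns list

list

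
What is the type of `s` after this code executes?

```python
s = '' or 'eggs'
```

'or' returns first truthy value ('eggs', which is str)

str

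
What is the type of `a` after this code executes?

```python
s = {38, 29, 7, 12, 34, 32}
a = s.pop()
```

Popping from a set of ints returns int

int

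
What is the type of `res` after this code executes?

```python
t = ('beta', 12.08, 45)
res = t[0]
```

Index 0 of tuple is 'beta' which is str

str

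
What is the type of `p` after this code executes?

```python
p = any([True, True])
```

any() returns bool

bool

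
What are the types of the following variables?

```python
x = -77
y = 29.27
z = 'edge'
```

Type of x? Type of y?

x is int; y is float

int, float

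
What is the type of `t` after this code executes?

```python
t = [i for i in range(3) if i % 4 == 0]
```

A list comprehension [...] produces a list

list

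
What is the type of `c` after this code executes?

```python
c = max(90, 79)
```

max() of ints returns int

int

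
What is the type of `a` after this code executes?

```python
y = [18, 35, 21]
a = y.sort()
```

list.sort() returns None (sorts in place)

NoneType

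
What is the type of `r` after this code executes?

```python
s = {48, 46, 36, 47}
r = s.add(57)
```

set.add() returns None (mutates in place)

NoneType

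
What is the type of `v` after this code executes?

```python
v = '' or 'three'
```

'or' returns first truthy value ('three', which is str)

str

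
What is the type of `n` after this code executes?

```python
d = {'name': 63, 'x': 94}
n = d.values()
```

.values() returns a dict_values view object

dict_values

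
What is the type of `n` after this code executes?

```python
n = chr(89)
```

chr() returns str (single character)

str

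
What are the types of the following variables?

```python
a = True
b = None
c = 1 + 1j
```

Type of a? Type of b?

a is bool; b is NoneType

bool, NoneType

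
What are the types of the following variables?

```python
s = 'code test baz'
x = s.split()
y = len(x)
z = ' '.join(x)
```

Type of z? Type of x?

str.join() returns str; str.split() returns list

str, list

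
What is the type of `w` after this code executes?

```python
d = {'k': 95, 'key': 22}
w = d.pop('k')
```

dict.pop() returns the value (int)

int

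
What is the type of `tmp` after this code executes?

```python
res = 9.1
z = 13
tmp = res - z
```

float - int returns float (9.1 - 13 = -3.9)

float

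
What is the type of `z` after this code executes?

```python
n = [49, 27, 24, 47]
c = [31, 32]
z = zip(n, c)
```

zip() returns a zip iterator object

zip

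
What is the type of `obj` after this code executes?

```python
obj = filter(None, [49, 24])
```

filter() returns a filter iterator object

filter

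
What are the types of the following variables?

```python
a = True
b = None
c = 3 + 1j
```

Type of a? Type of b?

a is bool; b is NoneType

bool, NoneType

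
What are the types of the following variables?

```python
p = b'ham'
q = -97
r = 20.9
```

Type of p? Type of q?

p is bytes; q is int

bytes, int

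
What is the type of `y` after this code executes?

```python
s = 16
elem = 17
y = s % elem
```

int % int returns int (16 % 17 = 16)

int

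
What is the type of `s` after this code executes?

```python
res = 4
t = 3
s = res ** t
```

int ** positive int returns int (4 ** 3 = 64)

int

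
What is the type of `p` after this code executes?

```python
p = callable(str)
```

callable() returns bool

bool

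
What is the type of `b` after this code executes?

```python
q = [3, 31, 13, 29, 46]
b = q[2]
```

Indexing a list of ints returns int (q[2] = 13)

int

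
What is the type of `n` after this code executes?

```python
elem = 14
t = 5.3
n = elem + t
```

int + float returns float (14 + 5.3 = 19.3)

float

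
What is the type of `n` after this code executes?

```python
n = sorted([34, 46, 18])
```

sorted() always returns list

list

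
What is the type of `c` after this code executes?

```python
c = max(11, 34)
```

max() of ints returns int

int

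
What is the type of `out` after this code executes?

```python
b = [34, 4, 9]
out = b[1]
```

Indexing a list of ints returns int (b[1] = 4)

int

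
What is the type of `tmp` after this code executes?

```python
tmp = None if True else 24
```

Ternary: condition is True, if branch (None) taken → NoneType

NoneType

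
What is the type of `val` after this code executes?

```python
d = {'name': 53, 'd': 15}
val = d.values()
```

.values() returns a dict_values view object

dict_values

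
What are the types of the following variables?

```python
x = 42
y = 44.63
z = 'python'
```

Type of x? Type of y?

x is int; y is float

int, float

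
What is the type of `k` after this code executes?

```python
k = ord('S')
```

ord() returns int (Unicode code point)

int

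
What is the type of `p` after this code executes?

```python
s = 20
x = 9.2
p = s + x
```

int + float returns float (20 + 9.2 = 29.2)

float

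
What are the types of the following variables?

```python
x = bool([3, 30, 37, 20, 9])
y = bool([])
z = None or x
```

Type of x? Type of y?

bool() returns bool; bool() returns bool

bool, bool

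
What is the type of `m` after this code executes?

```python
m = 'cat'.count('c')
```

str.count() returns int

int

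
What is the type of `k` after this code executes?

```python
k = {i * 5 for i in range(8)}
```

A set comprehension {expr for x in iterable} produces a set

set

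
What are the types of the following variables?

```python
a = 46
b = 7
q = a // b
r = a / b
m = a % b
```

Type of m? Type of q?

int % int returns int; int // int returns int

int, int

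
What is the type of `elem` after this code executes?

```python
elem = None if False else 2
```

Ternary: condition is False, else branch (2) taken → int

int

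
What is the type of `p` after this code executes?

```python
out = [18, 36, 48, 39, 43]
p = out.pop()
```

list.pop() returns the popped element (int here)

int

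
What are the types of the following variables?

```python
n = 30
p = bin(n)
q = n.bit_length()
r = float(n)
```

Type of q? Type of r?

int.bit_length() returns int; float() returns float

int, float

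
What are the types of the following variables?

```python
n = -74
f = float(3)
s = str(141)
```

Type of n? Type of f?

n is int; f is float

int, float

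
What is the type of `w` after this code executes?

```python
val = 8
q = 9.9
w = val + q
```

int + float returns float (8 + 9.9 = 17.9)

float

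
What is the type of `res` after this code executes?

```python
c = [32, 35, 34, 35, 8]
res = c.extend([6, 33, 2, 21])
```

list.extend() returns None

NoneType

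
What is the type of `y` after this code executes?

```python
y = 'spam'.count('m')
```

str.count() returns int

int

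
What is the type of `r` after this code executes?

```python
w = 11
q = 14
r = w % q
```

int % int returns int (11 % 14 = 11)

int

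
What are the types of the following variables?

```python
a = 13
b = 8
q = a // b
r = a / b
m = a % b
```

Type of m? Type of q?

int % int returns int; int // int returns int

int, int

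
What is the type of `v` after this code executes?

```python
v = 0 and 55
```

'and' returns the first falsy value (0, which is int)

int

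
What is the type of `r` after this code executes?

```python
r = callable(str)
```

callable() returns bool

bool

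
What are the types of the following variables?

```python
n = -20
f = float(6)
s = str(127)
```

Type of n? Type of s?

n is int; s is str

int, str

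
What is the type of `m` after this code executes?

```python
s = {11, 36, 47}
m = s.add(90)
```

set.add() returns None (mutates in place)

NoneType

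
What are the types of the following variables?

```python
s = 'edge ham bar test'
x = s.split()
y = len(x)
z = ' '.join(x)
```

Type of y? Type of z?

len() returns int; str.join() returns str

int, str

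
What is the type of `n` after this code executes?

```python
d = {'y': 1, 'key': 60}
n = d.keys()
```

.keys() returns a dict_keys view object

dict_keys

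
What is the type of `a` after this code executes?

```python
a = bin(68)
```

bin() returns str representation

str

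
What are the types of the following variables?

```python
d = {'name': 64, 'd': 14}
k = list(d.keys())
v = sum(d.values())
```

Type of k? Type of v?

list(...) returns list; sum of int values returns int

list, int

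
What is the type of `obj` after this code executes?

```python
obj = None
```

None has type NoneType

NoneType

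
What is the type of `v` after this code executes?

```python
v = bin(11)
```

bin() returns str representation

str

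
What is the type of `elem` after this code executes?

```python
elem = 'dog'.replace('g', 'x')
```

str.replace() returns str

str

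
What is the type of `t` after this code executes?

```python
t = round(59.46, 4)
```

round() with ndigits arg returns float

float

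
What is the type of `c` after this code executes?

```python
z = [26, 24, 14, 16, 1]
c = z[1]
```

Indexing a list of ints returns int (z[1] = 24)

int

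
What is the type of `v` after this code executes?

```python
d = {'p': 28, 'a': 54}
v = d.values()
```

.values() returns a dict_values view object

dict_values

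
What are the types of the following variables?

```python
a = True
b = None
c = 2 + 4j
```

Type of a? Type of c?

a is bool; c is complex

bool, complex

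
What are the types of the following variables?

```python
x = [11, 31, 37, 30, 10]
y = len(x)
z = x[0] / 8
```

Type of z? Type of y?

int / int returns float; len() returns int

float, int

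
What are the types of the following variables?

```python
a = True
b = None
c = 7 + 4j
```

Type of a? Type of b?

a is bool; b is NoneType

bool, NoneType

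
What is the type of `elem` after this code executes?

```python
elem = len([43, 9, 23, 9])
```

len() always returns int

int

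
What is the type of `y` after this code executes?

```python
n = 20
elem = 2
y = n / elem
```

int / int always returns float in Python 3 (20 / 2 = 10)

float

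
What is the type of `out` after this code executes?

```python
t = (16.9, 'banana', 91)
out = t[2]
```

Index 2 of tuple is 91 which is int

int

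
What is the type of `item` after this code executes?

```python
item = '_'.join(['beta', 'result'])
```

str.join() returns str

str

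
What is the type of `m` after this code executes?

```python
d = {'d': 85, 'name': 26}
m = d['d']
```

Accessing dict[str, int] with key 'd' returns int value 85

int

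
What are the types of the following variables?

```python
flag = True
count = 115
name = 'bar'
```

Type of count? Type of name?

count is int; name is str

int, str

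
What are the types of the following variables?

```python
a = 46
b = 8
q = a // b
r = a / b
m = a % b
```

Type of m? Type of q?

int % int returns int; int // int returns int

int, int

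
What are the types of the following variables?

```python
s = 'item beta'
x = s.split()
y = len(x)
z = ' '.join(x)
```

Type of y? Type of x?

len() returns int; str.split() returns list

int, list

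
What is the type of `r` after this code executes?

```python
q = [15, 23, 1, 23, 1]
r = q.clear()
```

list.clear() returns None

NoneType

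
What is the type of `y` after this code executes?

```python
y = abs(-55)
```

abs() of int returns int

int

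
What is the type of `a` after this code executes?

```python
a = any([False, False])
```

any() returns bool

bool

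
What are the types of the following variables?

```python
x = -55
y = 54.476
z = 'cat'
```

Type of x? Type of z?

x is int; z is str

int, str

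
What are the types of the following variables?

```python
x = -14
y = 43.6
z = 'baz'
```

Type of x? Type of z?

x is int; z is str

int, str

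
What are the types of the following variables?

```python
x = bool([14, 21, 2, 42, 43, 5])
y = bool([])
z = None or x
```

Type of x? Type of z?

bool() returns bool; None or <bool> returns the bool

bool, bool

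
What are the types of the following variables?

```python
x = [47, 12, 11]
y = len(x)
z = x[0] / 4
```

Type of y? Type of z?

len() returns int; int / int returns float

int, float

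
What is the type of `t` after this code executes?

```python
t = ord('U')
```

ord() returns int (Unicode code point)

int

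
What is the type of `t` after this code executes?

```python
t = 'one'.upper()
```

str.upper() returns str

str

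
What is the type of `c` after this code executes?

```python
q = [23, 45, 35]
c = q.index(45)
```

list.index() returns int

int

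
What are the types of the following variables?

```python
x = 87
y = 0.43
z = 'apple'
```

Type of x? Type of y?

x is int; y is float

int, float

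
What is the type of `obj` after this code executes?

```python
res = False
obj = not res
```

'not' always returns bool

bool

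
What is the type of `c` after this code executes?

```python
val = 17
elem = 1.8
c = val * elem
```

int * float returns float (17 * 1.8 = 30.6)

float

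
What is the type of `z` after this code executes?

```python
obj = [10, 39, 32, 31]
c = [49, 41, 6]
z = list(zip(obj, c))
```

list(zip(...)) returns a list of tuples

list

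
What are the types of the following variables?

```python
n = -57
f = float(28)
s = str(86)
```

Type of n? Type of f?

n is int; f is float

int, float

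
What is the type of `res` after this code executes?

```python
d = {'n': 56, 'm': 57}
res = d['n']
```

Accessing dict[str, int] with key 'n' returns int value 56

int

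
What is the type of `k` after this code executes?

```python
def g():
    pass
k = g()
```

A function with no return statement returns None

NoneType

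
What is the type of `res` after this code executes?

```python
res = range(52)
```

range() returns a range object

range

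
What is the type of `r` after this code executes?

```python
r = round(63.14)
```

round() with no ndigits arg returns int

int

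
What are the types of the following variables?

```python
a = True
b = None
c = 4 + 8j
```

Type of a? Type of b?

a is bool; b is NoneType

bool, NoneType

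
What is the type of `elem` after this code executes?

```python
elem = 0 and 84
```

'and' returns the first falsy value (0, which is int)

int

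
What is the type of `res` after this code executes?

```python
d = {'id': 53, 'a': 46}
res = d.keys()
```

.keys() returns a dict_keys view object

dict_keys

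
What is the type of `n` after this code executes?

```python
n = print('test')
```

print() returns None

NoneType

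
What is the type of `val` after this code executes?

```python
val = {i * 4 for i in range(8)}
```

A set comprehension {expr for x in iterable} produces a set

set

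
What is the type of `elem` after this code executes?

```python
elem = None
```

None has type NoneType

NoneType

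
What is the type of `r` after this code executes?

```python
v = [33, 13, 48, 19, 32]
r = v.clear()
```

list.clear() returns None

NoneType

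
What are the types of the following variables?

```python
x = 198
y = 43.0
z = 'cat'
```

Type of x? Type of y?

x is int; y is float

int, float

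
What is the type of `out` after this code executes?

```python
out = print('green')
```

print() returns None

NoneType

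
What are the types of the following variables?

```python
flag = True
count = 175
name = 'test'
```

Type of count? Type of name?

count is int; name is str

int, str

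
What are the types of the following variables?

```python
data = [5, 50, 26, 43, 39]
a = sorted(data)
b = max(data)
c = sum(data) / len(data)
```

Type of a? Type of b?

sorted() returns list; max of ints returns int

list, int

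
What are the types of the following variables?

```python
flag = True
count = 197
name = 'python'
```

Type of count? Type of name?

count is int; name is str

int, str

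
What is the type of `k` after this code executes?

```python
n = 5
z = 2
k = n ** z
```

int ** positive int returns int (5 ** 2 = 25)

int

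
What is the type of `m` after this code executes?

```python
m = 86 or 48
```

'or' returns the first truthy value (86, which is int)

int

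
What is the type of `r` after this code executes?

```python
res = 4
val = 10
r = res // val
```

int // int returns int (4 // 10 = 0)

int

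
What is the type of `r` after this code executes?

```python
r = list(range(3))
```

list(range(...)) returns list

list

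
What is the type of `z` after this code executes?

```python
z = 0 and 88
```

'and' returns the first falsy value (0, which is int)

int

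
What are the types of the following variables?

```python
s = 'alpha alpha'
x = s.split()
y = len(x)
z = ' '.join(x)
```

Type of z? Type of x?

str.join() returns str; str.split() returns list

str, list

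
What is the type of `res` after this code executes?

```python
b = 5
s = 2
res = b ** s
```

int ** positive int returns int (5 ** 2 = 25)

int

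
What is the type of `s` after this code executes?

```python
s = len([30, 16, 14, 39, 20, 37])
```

len() always returns int

int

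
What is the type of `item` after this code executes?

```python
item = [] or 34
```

'or' returns first truthy value (34, which is int)

int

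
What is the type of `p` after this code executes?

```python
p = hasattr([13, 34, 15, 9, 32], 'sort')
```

hasattr() returns bool

bool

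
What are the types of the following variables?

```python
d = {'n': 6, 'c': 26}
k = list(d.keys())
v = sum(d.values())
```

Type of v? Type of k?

sum of int values returns int; list(...) returns list

int, list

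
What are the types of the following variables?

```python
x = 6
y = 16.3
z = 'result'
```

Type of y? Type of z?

y is float; z is str

float, str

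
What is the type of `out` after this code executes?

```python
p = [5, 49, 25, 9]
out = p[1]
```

Indexing a list of ints returns int (p[1] = 49)

int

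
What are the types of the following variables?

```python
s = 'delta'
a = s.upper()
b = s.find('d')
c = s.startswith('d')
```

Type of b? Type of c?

str.find() returns int; str.startswith() returns bool

int, bool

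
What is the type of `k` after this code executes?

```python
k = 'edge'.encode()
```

str.encode() returns bytes

bytes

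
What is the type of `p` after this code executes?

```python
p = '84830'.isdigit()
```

str.isdigit() returns bool

bool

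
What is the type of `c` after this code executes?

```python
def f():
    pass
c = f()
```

A function with no return statement returns None

NoneType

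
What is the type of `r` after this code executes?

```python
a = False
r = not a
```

'not' always returns bool

bool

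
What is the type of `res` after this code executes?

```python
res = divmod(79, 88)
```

divmod() returns a tuple (quotient, remainder)

tuple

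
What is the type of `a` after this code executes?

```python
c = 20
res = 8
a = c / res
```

int / int always returns float in Python 3 (20 / 8 = 2.5)

float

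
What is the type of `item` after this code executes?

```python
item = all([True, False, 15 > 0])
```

all() returns bool

bool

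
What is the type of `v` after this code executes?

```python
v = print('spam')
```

print() returns None

NoneType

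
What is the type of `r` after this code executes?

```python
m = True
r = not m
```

'not' always returns bool

bool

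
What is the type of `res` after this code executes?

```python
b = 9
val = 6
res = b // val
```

int // int returns int (9 // 6 = 1)

int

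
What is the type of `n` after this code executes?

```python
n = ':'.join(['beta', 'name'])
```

str.join() returns str

str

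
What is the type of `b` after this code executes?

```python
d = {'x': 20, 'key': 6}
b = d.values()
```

.values() returns a dict_values view object

dict_values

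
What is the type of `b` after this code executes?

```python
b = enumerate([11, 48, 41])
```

enumerate() returns an enumerate iterator object

enumerate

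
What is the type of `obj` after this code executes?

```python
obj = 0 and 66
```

'and' returns the first falsy value (0, which is int)

int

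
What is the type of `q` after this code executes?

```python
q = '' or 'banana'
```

'or' returns first truthy value ('banana', which is str)

str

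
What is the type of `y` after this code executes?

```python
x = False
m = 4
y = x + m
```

bool + int returns int (False is 0, so 0 + 4 = 4)

int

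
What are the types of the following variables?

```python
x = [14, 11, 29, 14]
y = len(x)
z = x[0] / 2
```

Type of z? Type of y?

int / int returns float; len() returns int

float, int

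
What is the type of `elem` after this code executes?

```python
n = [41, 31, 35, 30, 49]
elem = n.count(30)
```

list.count() returns int

int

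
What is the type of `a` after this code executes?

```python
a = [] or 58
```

'or' returns first truthy value (58, which is int)

int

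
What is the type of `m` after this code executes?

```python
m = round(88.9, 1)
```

round() with ndigits arg returns float

float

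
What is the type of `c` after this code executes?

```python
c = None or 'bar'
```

'or' with None returns the other value ('bar', str)

str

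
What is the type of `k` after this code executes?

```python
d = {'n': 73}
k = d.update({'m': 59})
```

dict.update() returns None

NoneType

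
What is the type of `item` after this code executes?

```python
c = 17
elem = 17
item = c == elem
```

Equality comparison returns bool

bool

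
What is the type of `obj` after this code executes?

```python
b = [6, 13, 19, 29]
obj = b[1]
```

Indexing a list of ints returns int (b[1] = 13)

int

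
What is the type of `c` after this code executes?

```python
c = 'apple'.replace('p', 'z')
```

str.replace() returns str

str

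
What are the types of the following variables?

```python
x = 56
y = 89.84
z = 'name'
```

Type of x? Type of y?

x is int; y is float

int, float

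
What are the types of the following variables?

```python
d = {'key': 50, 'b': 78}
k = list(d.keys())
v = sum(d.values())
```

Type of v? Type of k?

sum of int values returns int; list(...) returns list

int, list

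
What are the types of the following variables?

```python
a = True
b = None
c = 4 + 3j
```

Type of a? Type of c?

a is bool; c is complex

bool, complex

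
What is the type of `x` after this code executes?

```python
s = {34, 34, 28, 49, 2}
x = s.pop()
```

Popping from a set of ints returns int

int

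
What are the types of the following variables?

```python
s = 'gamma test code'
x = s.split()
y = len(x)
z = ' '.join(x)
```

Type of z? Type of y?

str.join() returns str; len() returns int

str, int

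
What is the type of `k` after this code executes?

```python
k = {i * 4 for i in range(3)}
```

A set comprehension {expr for x in iterable} produces a set

set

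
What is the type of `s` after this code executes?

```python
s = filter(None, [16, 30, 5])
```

filter() returns a filter iterator object

filter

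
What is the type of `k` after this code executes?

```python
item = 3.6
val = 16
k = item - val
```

float - int returns float (3.6 - 16 = -12.4)

float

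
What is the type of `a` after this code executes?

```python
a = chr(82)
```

chr() returns str (single character)

str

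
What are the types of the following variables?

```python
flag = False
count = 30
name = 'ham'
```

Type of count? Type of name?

count is int; name is str

int, str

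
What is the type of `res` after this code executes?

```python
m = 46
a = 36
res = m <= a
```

Comparison operators return bool

bool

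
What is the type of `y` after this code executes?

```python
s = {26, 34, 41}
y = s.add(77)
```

set.add() returns None (mutates in place)

NoneType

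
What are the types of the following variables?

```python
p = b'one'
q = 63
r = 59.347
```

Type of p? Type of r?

p is bytes; r is float

bytes, float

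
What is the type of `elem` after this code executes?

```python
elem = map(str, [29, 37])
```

map() returns a map iterator object

map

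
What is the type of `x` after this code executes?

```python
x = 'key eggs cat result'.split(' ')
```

str.split() returns list

list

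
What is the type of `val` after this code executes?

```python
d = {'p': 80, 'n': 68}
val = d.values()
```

.values() returns a dict_values view object

dict_values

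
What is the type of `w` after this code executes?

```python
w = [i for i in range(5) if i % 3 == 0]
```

A list comprehension [...] produces a list

list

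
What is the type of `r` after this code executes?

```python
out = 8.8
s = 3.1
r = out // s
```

float // float returns float (floor division preserves float type)

float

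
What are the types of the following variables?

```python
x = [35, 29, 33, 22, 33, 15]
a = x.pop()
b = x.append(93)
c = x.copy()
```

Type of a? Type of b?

list.pop() returns the element (int); list.append() returns None

int, NoneType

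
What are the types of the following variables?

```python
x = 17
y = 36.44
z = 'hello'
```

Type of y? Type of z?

y is float; z is str

float, str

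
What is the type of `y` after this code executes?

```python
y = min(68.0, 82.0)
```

min() of floats returns float

float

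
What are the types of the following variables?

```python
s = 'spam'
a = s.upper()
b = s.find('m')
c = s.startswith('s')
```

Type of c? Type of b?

str.startswith() returns bool; str.find() returns int

bool, int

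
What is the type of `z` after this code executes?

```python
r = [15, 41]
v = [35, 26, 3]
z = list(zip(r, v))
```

list(zip(...)) returns a list of tuples

list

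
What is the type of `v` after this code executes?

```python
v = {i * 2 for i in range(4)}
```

A set comprehension {expr for x in iterable} produces a set

set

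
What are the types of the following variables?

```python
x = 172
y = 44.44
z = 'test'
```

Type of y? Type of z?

y is float; z is str

float, str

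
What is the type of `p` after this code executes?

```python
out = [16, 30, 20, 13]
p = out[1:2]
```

Slicing a list always returns a list

list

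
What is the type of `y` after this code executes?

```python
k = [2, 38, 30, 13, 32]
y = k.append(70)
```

list.append() returns None (mutates in place)

NoneType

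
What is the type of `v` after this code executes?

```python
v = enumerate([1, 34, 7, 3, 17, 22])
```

enumerate() returns an enumerate iterator object

enumerate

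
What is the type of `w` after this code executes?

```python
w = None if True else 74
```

Ternary: condition is True, if branch (None) taken → NoneType

NoneType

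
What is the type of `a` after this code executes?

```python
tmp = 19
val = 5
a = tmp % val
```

int % int returns int (19 % 5 = 4)

int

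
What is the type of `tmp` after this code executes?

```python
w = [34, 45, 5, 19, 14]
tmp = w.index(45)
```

list.index() returns int

int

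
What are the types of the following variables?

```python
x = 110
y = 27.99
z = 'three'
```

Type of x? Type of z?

x is int; z is str

int, str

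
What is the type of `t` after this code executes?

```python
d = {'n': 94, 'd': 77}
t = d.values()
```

.values() returns a dict_values view object

dict_values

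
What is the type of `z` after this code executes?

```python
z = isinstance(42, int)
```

isinstance() returns bool

bool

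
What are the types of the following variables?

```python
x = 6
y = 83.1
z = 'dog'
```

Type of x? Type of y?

x is int; y is float

int, float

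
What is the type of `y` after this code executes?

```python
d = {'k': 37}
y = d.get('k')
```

dict.get() returns the value (int) when key is found

int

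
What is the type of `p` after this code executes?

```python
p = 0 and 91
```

'and' returns the first falsy value (0, which is int)

int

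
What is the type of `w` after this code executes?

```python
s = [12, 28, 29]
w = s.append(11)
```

list.append() returns None (mutates in place)

NoneType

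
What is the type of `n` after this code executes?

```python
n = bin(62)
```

bin() returns str representation

str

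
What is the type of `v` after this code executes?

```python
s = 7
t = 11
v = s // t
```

int // int returns int (7 // 11 = 0)

int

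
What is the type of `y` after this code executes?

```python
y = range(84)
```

range() returns a range object

range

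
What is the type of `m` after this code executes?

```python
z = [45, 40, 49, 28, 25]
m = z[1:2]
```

Slicing a list always returns a list

list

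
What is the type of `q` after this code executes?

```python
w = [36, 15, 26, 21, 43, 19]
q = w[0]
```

Indexing a list of ints returns int (w[0] = 36)

int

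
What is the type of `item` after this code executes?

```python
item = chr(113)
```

chr() returns str (single character)

str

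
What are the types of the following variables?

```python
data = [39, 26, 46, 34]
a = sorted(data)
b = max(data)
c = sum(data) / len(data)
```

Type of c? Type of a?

int / int returns float; sorted() returns list

float, list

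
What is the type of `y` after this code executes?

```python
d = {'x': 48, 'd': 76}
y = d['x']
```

Accessing dict[str, int] with key 'x' returns int value 48

int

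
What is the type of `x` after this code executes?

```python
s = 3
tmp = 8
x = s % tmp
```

int % int returns int (3 % 8 = 3)

int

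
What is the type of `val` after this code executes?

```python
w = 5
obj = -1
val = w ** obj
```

int ** negative int returns float

float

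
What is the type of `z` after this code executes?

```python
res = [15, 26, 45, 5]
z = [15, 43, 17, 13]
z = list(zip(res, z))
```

list(zip(...)) returns a list of tuples

list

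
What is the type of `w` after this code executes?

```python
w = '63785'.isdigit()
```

str.isdigit() returns bool

bool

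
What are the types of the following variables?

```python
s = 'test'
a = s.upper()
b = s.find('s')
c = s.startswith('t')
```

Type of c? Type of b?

str.startswith() returns bool; str.find() returns int

bool, int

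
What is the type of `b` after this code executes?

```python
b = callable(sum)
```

callable() returns bool

bool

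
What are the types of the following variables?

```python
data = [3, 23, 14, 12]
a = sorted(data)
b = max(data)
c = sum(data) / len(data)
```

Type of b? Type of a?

max of ints returns int; sorted() returns list

int, list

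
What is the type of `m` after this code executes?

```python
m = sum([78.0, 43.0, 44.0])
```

sum() of floats returns float

float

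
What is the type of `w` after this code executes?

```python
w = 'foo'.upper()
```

str.upper() returns str

str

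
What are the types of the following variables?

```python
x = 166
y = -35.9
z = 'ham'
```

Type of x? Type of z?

x is int; z is str

int, str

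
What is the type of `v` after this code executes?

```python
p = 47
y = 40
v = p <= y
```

Comparison operators return bool

bool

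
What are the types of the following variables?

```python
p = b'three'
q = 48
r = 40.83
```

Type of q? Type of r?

q is int; r is float

int, float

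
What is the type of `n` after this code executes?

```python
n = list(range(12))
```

list(range(...)) returns list

list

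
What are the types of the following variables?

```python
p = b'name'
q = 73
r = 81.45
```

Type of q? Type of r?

q is int; r is float

int, float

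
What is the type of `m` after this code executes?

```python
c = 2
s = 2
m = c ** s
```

int ** positive int returns int (2 ** 2 = 4)

int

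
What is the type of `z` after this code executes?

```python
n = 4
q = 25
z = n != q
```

Comparison operators return bool

bool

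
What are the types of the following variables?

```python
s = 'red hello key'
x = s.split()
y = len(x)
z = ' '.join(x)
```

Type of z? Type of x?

str.join() returns str; str.split() returns list

str, list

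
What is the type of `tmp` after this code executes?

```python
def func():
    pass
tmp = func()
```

A function with no return statement returns None

NoneType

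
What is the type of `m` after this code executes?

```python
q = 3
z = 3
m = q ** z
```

int ** positive int returns int (3 ** 3 = 27)

int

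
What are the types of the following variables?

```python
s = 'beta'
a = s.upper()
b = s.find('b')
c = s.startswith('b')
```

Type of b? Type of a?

str.find() returns int; str.upper() returns str

int, str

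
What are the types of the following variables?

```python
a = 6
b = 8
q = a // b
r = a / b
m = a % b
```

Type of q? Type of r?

int // int returns int; int / int returns float

int, float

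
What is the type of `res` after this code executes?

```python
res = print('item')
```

print() returns None

NoneType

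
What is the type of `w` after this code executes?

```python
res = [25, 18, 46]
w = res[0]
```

Indexing a list of ints returns int (res[0] = 25)

int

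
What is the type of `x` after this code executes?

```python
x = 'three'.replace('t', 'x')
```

str.replace() returns str

str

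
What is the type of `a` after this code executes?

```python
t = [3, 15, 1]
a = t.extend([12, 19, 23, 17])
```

list.extend() returns None

NoneType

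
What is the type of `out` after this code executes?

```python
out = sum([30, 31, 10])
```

sum() of ints returns int

int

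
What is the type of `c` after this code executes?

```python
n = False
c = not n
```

'not' always returns bool

bool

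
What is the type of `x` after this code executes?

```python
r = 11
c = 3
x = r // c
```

int // int returns int (11 // 3 = 3)

int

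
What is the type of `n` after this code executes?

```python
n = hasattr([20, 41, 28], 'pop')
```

hasattr() returns bool

bool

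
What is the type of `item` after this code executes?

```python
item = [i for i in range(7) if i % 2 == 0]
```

A list comprehension [...] produces a list

list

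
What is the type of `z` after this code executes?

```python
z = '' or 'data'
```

'or' returns first truthy value ('data', which is str)

str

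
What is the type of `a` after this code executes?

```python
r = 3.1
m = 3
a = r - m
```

float - int returns float (3.1 - 3 = 0.1)

float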